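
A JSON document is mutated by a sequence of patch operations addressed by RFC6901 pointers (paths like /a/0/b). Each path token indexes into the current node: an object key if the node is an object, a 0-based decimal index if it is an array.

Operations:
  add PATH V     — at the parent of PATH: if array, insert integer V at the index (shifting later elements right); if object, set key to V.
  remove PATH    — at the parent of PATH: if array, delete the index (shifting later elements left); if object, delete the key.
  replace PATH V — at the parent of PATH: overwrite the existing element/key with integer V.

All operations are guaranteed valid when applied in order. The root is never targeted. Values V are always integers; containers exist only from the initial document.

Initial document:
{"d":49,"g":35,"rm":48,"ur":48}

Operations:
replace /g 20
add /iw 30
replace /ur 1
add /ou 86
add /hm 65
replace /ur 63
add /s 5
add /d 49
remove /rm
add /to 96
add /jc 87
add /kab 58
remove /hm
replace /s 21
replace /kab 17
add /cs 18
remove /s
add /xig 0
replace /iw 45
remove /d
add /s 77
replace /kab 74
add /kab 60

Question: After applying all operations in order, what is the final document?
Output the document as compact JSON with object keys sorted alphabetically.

After op 1 (replace /g 20): {"d":49,"g":20,"rm":48,"ur":48}
After op 2 (add /iw 30): {"d":49,"g":20,"iw":30,"rm":48,"ur":48}
After op 3 (replace /ur 1): {"d":49,"g":20,"iw":30,"rm":48,"ur":1}
After op 4 (add /ou 86): {"d":49,"g":20,"iw":30,"ou":86,"rm":48,"ur":1}
After op 5 (add /hm 65): {"d":49,"g":20,"hm":65,"iw":30,"ou":86,"rm":48,"ur":1}
After op 6 (replace /ur 63): {"d":49,"g":20,"hm":65,"iw":30,"ou":86,"rm":48,"ur":63}
After op 7 (add /s 5): {"d":49,"g":20,"hm":65,"iw":30,"ou":86,"rm":48,"s":5,"ur":63}
After op 8 (add /d 49): {"d":49,"g":20,"hm":65,"iw":30,"ou":86,"rm":48,"s":5,"ur":63}
After op 9 (remove /rm): {"d":49,"g":20,"hm":65,"iw":30,"ou":86,"s":5,"ur":63}
After op 10 (add /to 96): {"d":49,"g":20,"hm":65,"iw":30,"ou":86,"s":5,"to":96,"ur":63}
After op 11 (add /jc 87): {"d":49,"g":20,"hm":65,"iw":30,"jc":87,"ou":86,"s":5,"to":96,"ur":63}
After op 12 (add /kab 58): {"d":49,"g":20,"hm":65,"iw":30,"jc":87,"kab":58,"ou":86,"s":5,"to":96,"ur":63}
After op 13 (remove /hm): {"d":49,"g":20,"iw":30,"jc":87,"kab":58,"ou":86,"s":5,"to":96,"ur":63}
After op 14 (replace /s 21): {"d":49,"g":20,"iw":30,"jc":87,"kab":58,"ou":86,"s":21,"to":96,"ur":63}
After op 15 (replace /kab 17): {"d":49,"g":20,"iw":30,"jc":87,"kab":17,"ou":86,"s":21,"to":96,"ur":63}
After op 16 (add /cs 18): {"cs":18,"d":49,"g":20,"iw":30,"jc":87,"kab":17,"ou":86,"s":21,"to":96,"ur":63}
After op 17 (remove /s): {"cs":18,"d":49,"g":20,"iw":30,"jc":87,"kab":17,"ou":86,"to":96,"ur":63}
After op 18 (add /xig 0): {"cs":18,"d":49,"g":20,"iw":30,"jc":87,"kab":17,"ou":86,"to":96,"ur":63,"xig":0}
After op 19 (replace /iw 45): {"cs":18,"d":49,"g":20,"iw":45,"jc":87,"kab":17,"ou":86,"to":96,"ur":63,"xig":0}
After op 20 (remove /d): {"cs":18,"g":20,"iw":45,"jc":87,"kab":17,"ou":86,"to":96,"ur":63,"xig":0}
After op 21 (add /s 77): {"cs":18,"g":20,"iw":45,"jc":87,"kab":17,"ou":86,"s":77,"to":96,"ur":63,"xig":0}
After op 22 (replace /kab 74): {"cs":18,"g":20,"iw":45,"jc":87,"kab":74,"ou":86,"s":77,"to":96,"ur":63,"xig":0}
After op 23 (add /kab 60): {"cs":18,"g":20,"iw":45,"jc":87,"kab":60,"ou":86,"s":77,"to":96,"ur":63,"xig":0}

Answer: {"cs":18,"g":20,"iw":45,"jc":87,"kab":60,"ou":86,"s":77,"to":96,"ur":63,"xig":0}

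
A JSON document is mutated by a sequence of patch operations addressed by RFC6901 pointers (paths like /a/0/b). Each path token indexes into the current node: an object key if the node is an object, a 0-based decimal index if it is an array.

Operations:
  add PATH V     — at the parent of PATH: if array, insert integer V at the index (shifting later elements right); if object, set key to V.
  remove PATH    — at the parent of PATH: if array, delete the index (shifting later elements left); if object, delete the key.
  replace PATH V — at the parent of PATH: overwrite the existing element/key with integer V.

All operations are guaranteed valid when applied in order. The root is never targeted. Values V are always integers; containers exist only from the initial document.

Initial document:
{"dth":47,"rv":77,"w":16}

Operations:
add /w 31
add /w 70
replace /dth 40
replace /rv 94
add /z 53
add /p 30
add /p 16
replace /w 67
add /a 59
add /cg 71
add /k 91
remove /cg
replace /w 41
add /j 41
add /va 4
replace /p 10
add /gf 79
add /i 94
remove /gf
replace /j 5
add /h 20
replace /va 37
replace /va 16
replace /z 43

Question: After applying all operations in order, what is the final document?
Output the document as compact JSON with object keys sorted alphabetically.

Answer: {"a":59,"dth":40,"h":20,"i":94,"j":5,"k":91,"p":10,"rv":94,"va":16,"w":41,"z":43}

Derivation:
After op 1 (add /w 31): {"dth":47,"rv":77,"w":31}
After op 2 (add /w 70): {"dth":47,"rv":77,"w":70}
After op 3 (replace /dth 40): {"dth":40,"rv":77,"w":70}
After op 4 (replace /rv 94): {"dth":40,"rv":94,"w":70}
After op 5 (add /z 53): {"dth":40,"rv":94,"w":70,"z":53}
After op 6 (add /p 30): {"dth":40,"p":30,"rv":94,"w":70,"z":53}
After op 7 (add /p 16): {"dth":40,"p":16,"rv":94,"w":70,"z":53}
After op 8 (replace /w 67): {"dth":40,"p":16,"rv":94,"w":67,"z":53}
After op 9 (add /a 59): {"a":59,"dth":40,"p":16,"rv":94,"w":67,"z":53}
After op 10 (add /cg 71): {"a":59,"cg":71,"dth":40,"p":16,"rv":94,"w":67,"z":53}
After op 11 (add /k 91): {"a":59,"cg":71,"dth":40,"k":91,"p":16,"rv":94,"w":67,"z":53}
After op 12 (remove /cg): {"a":59,"dth":40,"k":91,"p":16,"rv":94,"w":67,"z":53}
After op 13 (replace /w 41): {"a":59,"dth":40,"k":91,"p":16,"rv":94,"w":41,"z":53}
After op 14 (add /j 41): {"a":59,"dth":40,"j":41,"k":91,"p":16,"rv":94,"w":41,"z":53}
After op 15 (add /va 4): {"a":59,"dth":40,"j":41,"k":91,"p":16,"rv":94,"va":4,"w":41,"z":53}
After op 16 (replace /p 10): {"a":59,"dth":40,"j":41,"k":91,"p":10,"rv":94,"va":4,"w":41,"z":53}
After op 17 (add /gf 79): {"a":59,"dth":40,"gf":79,"j":41,"k":91,"p":10,"rv":94,"va":4,"w":41,"z":53}
After op 18 (add /i 94): {"a":59,"dth":40,"gf":79,"i":94,"j":41,"k":91,"p":10,"rv":94,"va":4,"w":41,"z":53}
After op 19 (remove /gf): {"a":59,"dth":40,"i":94,"j":41,"k":91,"p":10,"rv":94,"va":4,"w":41,"z":53}
After op 20 (replace /j 5): {"a":59,"dth":40,"i":94,"j":5,"k":91,"p":10,"rv":94,"va":4,"w":41,"z":53}
After op 21 (add /h 20): {"a":59,"dth":40,"h":20,"i":94,"j":5,"k":91,"p":10,"rv":94,"va":4,"w":41,"z":53}
After op 22 (replace /va 37): {"a":59,"dth":40,"h":20,"i":94,"j":5,"k":91,"p":10,"rv":94,"va":37,"w":41,"z":53}
After op 23 (replace /va 16): {"a":59,"dth":40,"h":20,"i":94,"j":5,"k":91,"p":10,"rv":94,"va":16,"w":41,"z":53}
After op 24 (replace /z 43): {"a":59,"dth":40,"h":20,"i":94,"j":5,"k":91,"p":10,"rv":94,"va":16,"w":41,"z":43}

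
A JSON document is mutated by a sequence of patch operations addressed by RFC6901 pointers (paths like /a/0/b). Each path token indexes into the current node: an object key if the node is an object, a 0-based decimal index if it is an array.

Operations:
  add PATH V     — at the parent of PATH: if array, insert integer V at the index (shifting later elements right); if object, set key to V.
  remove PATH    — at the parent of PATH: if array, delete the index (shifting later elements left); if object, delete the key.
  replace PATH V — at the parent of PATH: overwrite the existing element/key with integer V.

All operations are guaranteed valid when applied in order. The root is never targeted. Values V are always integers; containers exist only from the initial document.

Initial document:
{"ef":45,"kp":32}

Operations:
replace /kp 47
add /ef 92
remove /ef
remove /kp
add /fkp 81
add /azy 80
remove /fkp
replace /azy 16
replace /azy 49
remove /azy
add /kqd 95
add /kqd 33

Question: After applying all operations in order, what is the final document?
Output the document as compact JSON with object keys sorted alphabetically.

Answer: {"kqd":33}

Derivation:
After op 1 (replace /kp 47): {"ef":45,"kp":47}
After op 2 (add /ef 92): {"ef":92,"kp":47}
After op 3 (remove /ef): {"kp":47}
After op 4 (remove /kp): {}
After op 5 (add /fkp 81): {"fkp":81}
After op 6 (add /azy 80): {"azy":80,"fkp":81}
After op 7 (remove /fkp): {"azy":80}
After op 8 (replace /azy 16): {"azy":16}
After op 9 (replace /azy 49): {"azy":49}
After op 10 (remove /azy): {}
After op 11 (add /kqd 95): {"kqd":95}
After op 12 (add /kqd 33): {"kqd":33}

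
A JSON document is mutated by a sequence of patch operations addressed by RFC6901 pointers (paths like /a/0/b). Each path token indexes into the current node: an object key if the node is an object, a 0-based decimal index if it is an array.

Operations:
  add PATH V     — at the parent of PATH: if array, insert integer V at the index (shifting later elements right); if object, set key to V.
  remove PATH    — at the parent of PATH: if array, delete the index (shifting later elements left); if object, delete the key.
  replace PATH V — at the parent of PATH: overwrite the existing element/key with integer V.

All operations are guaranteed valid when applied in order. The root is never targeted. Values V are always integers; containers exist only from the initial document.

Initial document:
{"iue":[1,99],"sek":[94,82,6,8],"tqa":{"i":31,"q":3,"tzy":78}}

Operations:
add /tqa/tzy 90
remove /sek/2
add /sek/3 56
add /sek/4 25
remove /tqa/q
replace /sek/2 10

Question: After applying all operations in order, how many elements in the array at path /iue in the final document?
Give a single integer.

After op 1 (add /tqa/tzy 90): {"iue":[1,99],"sek":[94,82,6,8],"tqa":{"i":31,"q":3,"tzy":90}}
After op 2 (remove /sek/2): {"iue":[1,99],"sek":[94,82,8],"tqa":{"i":31,"q":3,"tzy":90}}
After op 3 (add /sek/3 56): {"iue":[1,99],"sek":[94,82,8,56],"tqa":{"i":31,"q":3,"tzy":90}}
After op 4 (add /sek/4 25): {"iue":[1,99],"sek":[94,82,8,56,25],"tqa":{"i":31,"q":3,"tzy":90}}
After op 5 (remove /tqa/q): {"iue":[1,99],"sek":[94,82,8,56,25],"tqa":{"i":31,"tzy":90}}
After op 6 (replace /sek/2 10): {"iue":[1,99],"sek":[94,82,10,56,25],"tqa":{"i":31,"tzy":90}}
Size at path /iue: 2

Answer: 2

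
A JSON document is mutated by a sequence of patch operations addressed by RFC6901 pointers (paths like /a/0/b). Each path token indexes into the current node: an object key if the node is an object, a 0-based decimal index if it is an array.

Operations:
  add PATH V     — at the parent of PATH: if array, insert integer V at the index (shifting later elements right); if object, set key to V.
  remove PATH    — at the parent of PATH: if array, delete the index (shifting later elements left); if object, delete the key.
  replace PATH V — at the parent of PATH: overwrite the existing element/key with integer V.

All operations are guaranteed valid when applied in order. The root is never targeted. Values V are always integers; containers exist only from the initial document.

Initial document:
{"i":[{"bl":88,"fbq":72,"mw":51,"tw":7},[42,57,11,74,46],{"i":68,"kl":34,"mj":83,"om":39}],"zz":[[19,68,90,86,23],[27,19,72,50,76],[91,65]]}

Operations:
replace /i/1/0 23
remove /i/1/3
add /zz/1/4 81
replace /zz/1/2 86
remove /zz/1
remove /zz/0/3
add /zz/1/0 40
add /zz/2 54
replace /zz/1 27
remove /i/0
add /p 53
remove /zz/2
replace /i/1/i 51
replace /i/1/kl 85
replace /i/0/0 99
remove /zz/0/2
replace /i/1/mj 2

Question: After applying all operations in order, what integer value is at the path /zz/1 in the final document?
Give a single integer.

Answer: 27

Derivation:
After op 1 (replace /i/1/0 23): {"i":[{"bl":88,"fbq":72,"mw":51,"tw":7},[23,57,11,74,46],{"i":68,"kl":34,"mj":83,"om":39}],"zz":[[19,68,90,86,23],[27,19,72,50,76],[91,65]]}
After op 2 (remove /i/1/3): {"i":[{"bl":88,"fbq":72,"mw":51,"tw":7},[23,57,11,46],{"i":68,"kl":34,"mj":83,"om":39}],"zz":[[19,68,90,86,23],[27,19,72,50,76],[91,65]]}
After op 3 (add /zz/1/4 81): {"i":[{"bl":88,"fbq":72,"mw":51,"tw":7},[23,57,11,46],{"i":68,"kl":34,"mj":83,"om":39}],"zz":[[19,68,90,86,23],[27,19,72,50,81,76],[91,65]]}
After op 4 (replace /zz/1/2 86): {"i":[{"bl":88,"fbq":72,"mw":51,"tw":7},[23,57,11,46],{"i":68,"kl":34,"mj":83,"om":39}],"zz":[[19,68,90,86,23],[27,19,86,50,81,76],[91,65]]}
After op 5 (remove /zz/1): {"i":[{"bl":88,"fbq":72,"mw":51,"tw":7},[23,57,11,46],{"i":68,"kl":34,"mj":83,"om":39}],"zz":[[19,68,90,86,23],[91,65]]}
After op 6 (remove /zz/0/3): {"i":[{"bl":88,"fbq":72,"mw":51,"tw":7},[23,57,11,46],{"i":68,"kl":34,"mj":83,"om":39}],"zz":[[19,68,90,23],[91,65]]}
After op 7 (add /zz/1/0 40): {"i":[{"bl":88,"fbq":72,"mw":51,"tw":7},[23,57,11,46],{"i":68,"kl":34,"mj":83,"om":39}],"zz":[[19,68,90,23],[40,91,65]]}
After op 8 (add /zz/2 54): {"i":[{"bl":88,"fbq":72,"mw":51,"tw":7},[23,57,11,46],{"i":68,"kl":34,"mj":83,"om":39}],"zz":[[19,68,90,23],[40,91,65],54]}
After op 9 (replace /zz/1 27): {"i":[{"bl":88,"fbq":72,"mw":51,"tw":7},[23,57,11,46],{"i":68,"kl":34,"mj":83,"om":39}],"zz":[[19,68,90,23],27,54]}
After op 10 (remove /i/0): {"i":[[23,57,11,46],{"i":68,"kl":34,"mj":83,"om":39}],"zz":[[19,68,90,23],27,54]}
After op 11 (add /p 53): {"i":[[23,57,11,46],{"i":68,"kl":34,"mj":83,"om":39}],"p":53,"zz":[[19,68,90,23],27,54]}
After op 12 (remove /zz/2): {"i":[[23,57,11,46],{"i":68,"kl":34,"mj":83,"om":39}],"p":53,"zz":[[19,68,90,23],27]}
After op 13 (replace /i/1/i 51): {"i":[[23,57,11,46],{"i":51,"kl":34,"mj":83,"om":39}],"p":53,"zz":[[19,68,90,23],27]}
After op 14 (replace /i/1/kl 85): {"i":[[23,57,11,46],{"i":51,"kl":85,"mj":83,"om":39}],"p":53,"zz":[[19,68,90,23],27]}
After op 15 (replace /i/0/0 99): {"i":[[99,57,11,46],{"i":51,"kl":85,"mj":83,"om":39}],"p":53,"zz":[[19,68,90,23],27]}
After op 16 (remove /zz/0/2): {"i":[[99,57,11,46],{"i":51,"kl":85,"mj":83,"om":39}],"p":53,"zz":[[19,68,23],27]}
After op 17 (replace /i/1/mj 2): {"i":[[99,57,11,46],{"i":51,"kl":85,"mj":2,"om":39}],"p":53,"zz":[[19,68,23],27]}
Value at /zz/1: 27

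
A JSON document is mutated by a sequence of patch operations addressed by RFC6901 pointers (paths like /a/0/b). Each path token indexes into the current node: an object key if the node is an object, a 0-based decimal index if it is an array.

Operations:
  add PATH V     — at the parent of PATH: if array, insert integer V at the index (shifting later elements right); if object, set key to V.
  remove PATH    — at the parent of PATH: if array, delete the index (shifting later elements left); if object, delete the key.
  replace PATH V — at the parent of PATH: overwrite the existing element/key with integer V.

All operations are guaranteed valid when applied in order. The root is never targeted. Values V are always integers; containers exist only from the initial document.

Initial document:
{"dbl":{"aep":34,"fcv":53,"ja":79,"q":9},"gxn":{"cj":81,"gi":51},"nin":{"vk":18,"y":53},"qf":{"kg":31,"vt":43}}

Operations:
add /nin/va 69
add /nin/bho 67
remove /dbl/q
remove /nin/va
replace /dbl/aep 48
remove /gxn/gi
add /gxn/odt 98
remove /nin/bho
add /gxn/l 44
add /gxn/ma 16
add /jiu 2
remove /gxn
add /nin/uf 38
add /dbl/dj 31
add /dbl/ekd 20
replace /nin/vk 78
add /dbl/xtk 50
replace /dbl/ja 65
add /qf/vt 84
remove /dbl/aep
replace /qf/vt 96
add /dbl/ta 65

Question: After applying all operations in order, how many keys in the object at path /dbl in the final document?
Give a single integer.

After op 1 (add /nin/va 69): {"dbl":{"aep":34,"fcv":53,"ja":79,"q":9},"gxn":{"cj":81,"gi":51},"nin":{"va":69,"vk":18,"y":53},"qf":{"kg":31,"vt":43}}
After op 2 (add /nin/bho 67): {"dbl":{"aep":34,"fcv":53,"ja":79,"q":9},"gxn":{"cj":81,"gi":51},"nin":{"bho":67,"va":69,"vk":18,"y":53},"qf":{"kg":31,"vt":43}}
After op 3 (remove /dbl/q): {"dbl":{"aep":34,"fcv":53,"ja":79},"gxn":{"cj":81,"gi":51},"nin":{"bho":67,"va":69,"vk":18,"y":53},"qf":{"kg":31,"vt":43}}
After op 4 (remove /nin/va): {"dbl":{"aep":34,"fcv":53,"ja":79},"gxn":{"cj":81,"gi":51},"nin":{"bho":67,"vk":18,"y":53},"qf":{"kg":31,"vt":43}}
After op 5 (replace /dbl/aep 48): {"dbl":{"aep":48,"fcv":53,"ja":79},"gxn":{"cj":81,"gi":51},"nin":{"bho":67,"vk":18,"y":53},"qf":{"kg":31,"vt":43}}
After op 6 (remove /gxn/gi): {"dbl":{"aep":48,"fcv":53,"ja":79},"gxn":{"cj":81},"nin":{"bho":67,"vk":18,"y":53},"qf":{"kg":31,"vt":43}}
After op 7 (add /gxn/odt 98): {"dbl":{"aep":48,"fcv":53,"ja":79},"gxn":{"cj":81,"odt":98},"nin":{"bho":67,"vk":18,"y":53},"qf":{"kg":31,"vt":43}}
After op 8 (remove /nin/bho): {"dbl":{"aep":48,"fcv":53,"ja":79},"gxn":{"cj":81,"odt":98},"nin":{"vk":18,"y":53},"qf":{"kg":31,"vt":43}}
After op 9 (add /gxn/l 44): {"dbl":{"aep":48,"fcv":53,"ja":79},"gxn":{"cj":81,"l":44,"odt":98},"nin":{"vk":18,"y":53},"qf":{"kg":31,"vt":43}}
After op 10 (add /gxn/ma 16): {"dbl":{"aep":48,"fcv":53,"ja":79},"gxn":{"cj":81,"l":44,"ma":16,"odt":98},"nin":{"vk":18,"y":53},"qf":{"kg":31,"vt":43}}
After op 11 (add /jiu 2): {"dbl":{"aep":48,"fcv":53,"ja":79},"gxn":{"cj":81,"l":44,"ma":16,"odt":98},"jiu":2,"nin":{"vk":18,"y":53},"qf":{"kg":31,"vt":43}}
After op 12 (remove /gxn): {"dbl":{"aep":48,"fcv":53,"ja":79},"jiu":2,"nin":{"vk":18,"y":53},"qf":{"kg":31,"vt":43}}
After op 13 (add /nin/uf 38): {"dbl":{"aep":48,"fcv":53,"ja":79},"jiu":2,"nin":{"uf":38,"vk":18,"y":53},"qf":{"kg":31,"vt":43}}
After op 14 (add /dbl/dj 31): {"dbl":{"aep":48,"dj":31,"fcv":53,"ja":79},"jiu":2,"nin":{"uf":38,"vk":18,"y":53},"qf":{"kg":31,"vt":43}}
After op 15 (add /dbl/ekd 20): {"dbl":{"aep":48,"dj":31,"ekd":20,"fcv":53,"ja":79},"jiu":2,"nin":{"uf":38,"vk":18,"y":53},"qf":{"kg":31,"vt":43}}
After op 16 (replace /nin/vk 78): {"dbl":{"aep":48,"dj":31,"ekd":20,"fcv":53,"ja":79},"jiu":2,"nin":{"uf":38,"vk":78,"y":53},"qf":{"kg":31,"vt":43}}
After op 17 (add /dbl/xtk 50): {"dbl":{"aep":48,"dj":31,"ekd":20,"fcv":53,"ja":79,"xtk":50},"jiu":2,"nin":{"uf":38,"vk":78,"y":53},"qf":{"kg":31,"vt":43}}
After op 18 (replace /dbl/ja 65): {"dbl":{"aep":48,"dj":31,"ekd":20,"fcv":53,"ja":65,"xtk":50},"jiu":2,"nin":{"uf":38,"vk":78,"y":53},"qf":{"kg":31,"vt":43}}
After op 19 (add /qf/vt 84): {"dbl":{"aep":48,"dj":31,"ekd":20,"fcv":53,"ja":65,"xtk":50},"jiu":2,"nin":{"uf":38,"vk":78,"y":53},"qf":{"kg":31,"vt":84}}
After op 20 (remove /dbl/aep): {"dbl":{"dj":31,"ekd":20,"fcv":53,"ja":65,"xtk":50},"jiu":2,"nin":{"uf":38,"vk":78,"y":53},"qf":{"kg":31,"vt":84}}
After op 21 (replace /qf/vt 96): {"dbl":{"dj":31,"ekd":20,"fcv":53,"ja":65,"xtk":50},"jiu":2,"nin":{"uf":38,"vk":78,"y":53},"qf":{"kg":31,"vt":96}}
After op 22 (add /dbl/ta 65): {"dbl":{"dj":31,"ekd":20,"fcv":53,"ja":65,"ta":65,"xtk":50},"jiu":2,"nin":{"uf":38,"vk":78,"y":53},"qf":{"kg":31,"vt":96}}
Size at path /dbl: 6

Answer: 6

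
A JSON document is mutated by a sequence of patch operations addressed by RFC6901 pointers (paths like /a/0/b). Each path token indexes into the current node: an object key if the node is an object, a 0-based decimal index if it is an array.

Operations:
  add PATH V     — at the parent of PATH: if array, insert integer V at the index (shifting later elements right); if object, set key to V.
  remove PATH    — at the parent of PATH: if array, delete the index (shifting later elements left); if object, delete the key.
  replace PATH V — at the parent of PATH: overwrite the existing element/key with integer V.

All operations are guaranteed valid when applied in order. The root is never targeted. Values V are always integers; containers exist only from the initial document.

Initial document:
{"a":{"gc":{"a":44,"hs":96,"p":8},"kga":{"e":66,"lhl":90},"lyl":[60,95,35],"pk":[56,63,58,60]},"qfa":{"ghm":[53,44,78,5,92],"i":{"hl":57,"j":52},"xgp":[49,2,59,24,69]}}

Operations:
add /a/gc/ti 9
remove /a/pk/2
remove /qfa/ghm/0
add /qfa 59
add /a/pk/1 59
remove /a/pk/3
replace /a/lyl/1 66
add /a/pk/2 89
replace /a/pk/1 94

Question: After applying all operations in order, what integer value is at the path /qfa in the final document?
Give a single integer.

After op 1 (add /a/gc/ti 9): {"a":{"gc":{"a":44,"hs":96,"p":8,"ti":9},"kga":{"e":66,"lhl":90},"lyl":[60,95,35],"pk":[56,63,58,60]},"qfa":{"ghm":[53,44,78,5,92],"i":{"hl":57,"j":52},"xgp":[49,2,59,24,69]}}
After op 2 (remove /a/pk/2): {"a":{"gc":{"a":44,"hs":96,"p":8,"ti":9},"kga":{"e":66,"lhl":90},"lyl":[60,95,35],"pk":[56,63,60]},"qfa":{"ghm":[53,44,78,5,92],"i":{"hl":57,"j":52},"xgp":[49,2,59,24,69]}}
After op 3 (remove /qfa/ghm/0): {"a":{"gc":{"a":44,"hs":96,"p":8,"ti":9},"kga":{"e":66,"lhl":90},"lyl":[60,95,35],"pk":[56,63,60]},"qfa":{"ghm":[44,78,5,92],"i":{"hl":57,"j":52},"xgp":[49,2,59,24,69]}}
After op 4 (add /qfa 59): {"a":{"gc":{"a":44,"hs":96,"p":8,"ti":9},"kga":{"e":66,"lhl":90},"lyl":[60,95,35],"pk":[56,63,60]},"qfa":59}
After op 5 (add /a/pk/1 59): {"a":{"gc":{"a":44,"hs":96,"p":8,"ti":9},"kga":{"e":66,"lhl":90},"lyl":[60,95,35],"pk":[56,59,63,60]},"qfa":59}
After op 6 (remove /a/pk/3): {"a":{"gc":{"a":44,"hs":96,"p":8,"ti":9},"kga":{"e":66,"lhl":90},"lyl":[60,95,35],"pk":[56,59,63]},"qfa":59}
After op 7 (replace /a/lyl/1 66): {"a":{"gc":{"a":44,"hs":96,"p":8,"ti":9},"kga":{"e":66,"lhl":90},"lyl":[60,66,35],"pk":[56,59,63]},"qfa":59}
After op 8 (add /a/pk/2 89): {"a":{"gc":{"a":44,"hs":96,"p":8,"ti":9},"kga":{"e":66,"lhl":90},"lyl":[60,66,35],"pk":[56,59,89,63]},"qfa":59}
After op 9 (replace /a/pk/1 94): {"a":{"gc":{"a":44,"hs":96,"p":8,"ti":9},"kga":{"e":66,"lhl":90},"lyl":[60,66,35],"pk":[56,94,89,63]},"qfa":59}
Value at /qfa: 59

Answer: 59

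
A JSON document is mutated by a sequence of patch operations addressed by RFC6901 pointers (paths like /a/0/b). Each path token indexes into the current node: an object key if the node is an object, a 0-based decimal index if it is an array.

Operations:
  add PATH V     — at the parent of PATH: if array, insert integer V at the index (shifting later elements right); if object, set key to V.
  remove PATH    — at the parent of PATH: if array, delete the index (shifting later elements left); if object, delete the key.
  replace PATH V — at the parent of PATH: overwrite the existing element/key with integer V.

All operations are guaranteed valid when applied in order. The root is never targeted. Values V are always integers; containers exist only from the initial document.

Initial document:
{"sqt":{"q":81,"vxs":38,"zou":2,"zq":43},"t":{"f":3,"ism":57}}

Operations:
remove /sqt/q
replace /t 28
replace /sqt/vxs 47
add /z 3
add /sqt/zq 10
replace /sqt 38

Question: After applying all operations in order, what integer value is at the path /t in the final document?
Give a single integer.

After op 1 (remove /sqt/q): {"sqt":{"vxs":38,"zou":2,"zq":43},"t":{"f":3,"ism":57}}
After op 2 (replace /t 28): {"sqt":{"vxs":38,"zou":2,"zq":43},"t":28}
After op 3 (replace /sqt/vxs 47): {"sqt":{"vxs":47,"zou":2,"zq":43},"t":28}
After op 4 (add /z 3): {"sqt":{"vxs":47,"zou":2,"zq":43},"t":28,"z":3}
After op 5 (add /sqt/zq 10): {"sqt":{"vxs":47,"zou":2,"zq":10},"t":28,"z":3}
After op 6 (replace /sqt 38): {"sqt":38,"t":28,"z":3}
Value at /t: 28

Answer: 28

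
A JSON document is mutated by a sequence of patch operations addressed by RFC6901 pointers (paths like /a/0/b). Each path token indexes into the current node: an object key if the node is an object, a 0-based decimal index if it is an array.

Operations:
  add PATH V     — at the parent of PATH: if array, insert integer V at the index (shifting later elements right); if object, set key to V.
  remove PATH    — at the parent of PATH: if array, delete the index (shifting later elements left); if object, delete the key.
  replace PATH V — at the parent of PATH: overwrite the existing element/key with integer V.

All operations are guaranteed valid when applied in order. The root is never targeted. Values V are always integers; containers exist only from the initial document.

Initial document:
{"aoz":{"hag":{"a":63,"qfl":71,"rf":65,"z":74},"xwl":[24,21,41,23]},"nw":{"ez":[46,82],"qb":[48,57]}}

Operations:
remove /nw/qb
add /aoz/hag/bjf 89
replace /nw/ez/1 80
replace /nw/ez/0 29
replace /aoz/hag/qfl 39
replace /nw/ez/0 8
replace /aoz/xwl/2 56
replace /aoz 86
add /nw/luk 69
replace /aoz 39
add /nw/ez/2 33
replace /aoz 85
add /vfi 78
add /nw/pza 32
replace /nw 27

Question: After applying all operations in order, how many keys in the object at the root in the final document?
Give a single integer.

Answer: 3

Derivation:
After op 1 (remove /nw/qb): {"aoz":{"hag":{"a":63,"qfl":71,"rf":65,"z":74},"xwl":[24,21,41,23]},"nw":{"ez":[46,82]}}
After op 2 (add /aoz/hag/bjf 89): {"aoz":{"hag":{"a":63,"bjf":89,"qfl":71,"rf":65,"z":74},"xwl":[24,21,41,23]},"nw":{"ez":[46,82]}}
After op 3 (replace /nw/ez/1 80): {"aoz":{"hag":{"a":63,"bjf":89,"qfl":71,"rf":65,"z":74},"xwl":[24,21,41,23]},"nw":{"ez":[46,80]}}
After op 4 (replace /nw/ez/0 29): {"aoz":{"hag":{"a":63,"bjf":89,"qfl":71,"rf":65,"z":74},"xwl":[24,21,41,23]},"nw":{"ez":[29,80]}}
After op 5 (replace /aoz/hag/qfl 39): {"aoz":{"hag":{"a":63,"bjf":89,"qfl":39,"rf":65,"z":74},"xwl":[24,21,41,23]},"nw":{"ez":[29,80]}}
After op 6 (replace /nw/ez/0 8): {"aoz":{"hag":{"a":63,"bjf":89,"qfl":39,"rf":65,"z":74},"xwl":[24,21,41,23]},"nw":{"ez":[8,80]}}
After op 7 (replace /aoz/xwl/2 56): {"aoz":{"hag":{"a":63,"bjf":89,"qfl":39,"rf":65,"z":74},"xwl":[24,21,56,23]},"nw":{"ez":[8,80]}}
After op 8 (replace /aoz 86): {"aoz":86,"nw":{"ez":[8,80]}}
After op 9 (add /nw/luk 69): {"aoz":86,"nw":{"ez":[8,80],"luk":69}}
After op 10 (replace /aoz 39): {"aoz":39,"nw":{"ez":[8,80],"luk":69}}
After op 11 (add /nw/ez/2 33): {"aoz":39,"nw":{"ez":[8,80,33],"luk":69}}
After op 12 (replace /aoz 85): {"aoz":85,"nw":{"ez":[8,80,33],"luk":69}}
After op 13 (add /vfi 78): {"aoz":85,"nw":{"ez":[8,80,33],"luk":69},"vfi":78}
After op 14 (add /nw/pza 32): {"aoz":85,"nw":{"ez":[8,80,33],"luk":69,"pza":32},"vfi":78}
After op 15 (replace /nw 27): {"aoz":85,"nw":27,"vfi":78}
Size at the root: 3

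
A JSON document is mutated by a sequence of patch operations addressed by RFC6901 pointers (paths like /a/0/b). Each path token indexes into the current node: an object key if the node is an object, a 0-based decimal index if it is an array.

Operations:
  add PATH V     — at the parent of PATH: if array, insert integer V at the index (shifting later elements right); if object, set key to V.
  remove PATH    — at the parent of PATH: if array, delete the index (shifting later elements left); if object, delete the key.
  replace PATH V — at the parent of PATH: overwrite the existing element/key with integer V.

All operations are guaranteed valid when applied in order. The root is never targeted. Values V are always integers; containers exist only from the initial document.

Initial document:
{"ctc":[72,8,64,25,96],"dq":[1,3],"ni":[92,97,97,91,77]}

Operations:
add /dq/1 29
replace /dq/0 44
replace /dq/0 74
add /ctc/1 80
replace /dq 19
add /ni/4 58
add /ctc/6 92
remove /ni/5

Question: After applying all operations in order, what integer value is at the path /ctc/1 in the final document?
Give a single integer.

Answer: 80

Derivation:
After op 1 (add /dq/1 29): {"ctc":[72,8,64,25,96],"dq":[1,29,3],"ni":[92,97,97,91,77]}
After op 2 (replace /dq/0 44): {"ctc":[72,8,64,25,96],"dq":[44,29,3],"ni":[92,97,97,91,77]}
After op 3 (replace /dq/0 74): {"ctc":[72,8,64,25,96],"dq":[74,29,3],"ni":[92,97,97,91,77]}
After op 4 (add /ctc/1 80): {"ctc":[72,80,8,64,25,96],"dq":[74,29,3],"ni":[92,97,97,91,77]}
After op 5 (replace /dq 19): {"ctc":[72,80,8,64,25,96],"dq":19,"ni":[92,97,97,91,77]}
After op 6 (add /ni/4 58): {"ctc":[72,80,8,64,25,96],"dq":19,"ni":[92,97,97,91,58,77]}
After op 7 (add /ctc/6 92): {"ctc":[72,80,8,64,25,96,92],"dq":19,"ni":[92,97,97,91,58,77]}
After op 8 (remove /ni/5): {"ctc":[72,80,8,64,25,96,92],"dq":19,"ni":[92,97,97,91,58]}
Value at /ctc/1: 80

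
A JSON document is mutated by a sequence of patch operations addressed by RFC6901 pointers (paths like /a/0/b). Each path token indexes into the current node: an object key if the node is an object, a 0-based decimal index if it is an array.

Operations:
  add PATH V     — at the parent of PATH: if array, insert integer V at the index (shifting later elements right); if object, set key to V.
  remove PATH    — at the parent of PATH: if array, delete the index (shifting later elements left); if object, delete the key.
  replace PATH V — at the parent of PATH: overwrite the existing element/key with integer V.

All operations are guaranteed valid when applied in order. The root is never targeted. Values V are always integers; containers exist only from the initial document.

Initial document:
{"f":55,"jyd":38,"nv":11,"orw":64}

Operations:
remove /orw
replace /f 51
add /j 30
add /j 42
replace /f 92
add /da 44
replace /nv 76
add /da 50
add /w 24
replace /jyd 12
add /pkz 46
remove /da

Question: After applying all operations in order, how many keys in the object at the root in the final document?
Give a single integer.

Answer: 6

Derivation:
After op 1 (remove /orw): {"f":55,"jyd":38,"nv":11}
After op 2 (replace /f 51): {"f":51,"jyd":38,"nv":11}
After op 3 (add /j 30): {"f":51,"j":30,"jyd":38,"nv":11}
After op 4 (add /j 42): {"f":51,"j":42,"jyd":38,"nv":11}
After op 5 (replace /f 92): {"f":92,"j":42,"jyd":38,"nv":11}
After op 6 (add /da 44): {"da":44,"f":92,"j":42,"jyd":38,"nv":11}
After op 7 (replace /nv 76): {"da":44,"f":92,"j":42,"jyd":38,"nv":76}
After op 8 (add /da 50): {"da":50,"f":92,"j":42,"jyd":38,"nv":76}
After op 9 (add /w 24): {"da":50,"f":92,"j":42,"jyd":38,"nv":76,"w":24}
After op 10 (replace /jyd 12): {"da":50,"f":92,"j":42,"jyd":12,"nv":76,"w":24}
After op 11 (add /pkz 46): {"da":50,"f":92,"j":42,"jyd":12,"nv":76,"pkz":46,"w":24}
After op 12 (remove /da): {"f":92,"j":42,"jyd":12,"nv":76,"pkz":46,"w":24}
Size at the root: 6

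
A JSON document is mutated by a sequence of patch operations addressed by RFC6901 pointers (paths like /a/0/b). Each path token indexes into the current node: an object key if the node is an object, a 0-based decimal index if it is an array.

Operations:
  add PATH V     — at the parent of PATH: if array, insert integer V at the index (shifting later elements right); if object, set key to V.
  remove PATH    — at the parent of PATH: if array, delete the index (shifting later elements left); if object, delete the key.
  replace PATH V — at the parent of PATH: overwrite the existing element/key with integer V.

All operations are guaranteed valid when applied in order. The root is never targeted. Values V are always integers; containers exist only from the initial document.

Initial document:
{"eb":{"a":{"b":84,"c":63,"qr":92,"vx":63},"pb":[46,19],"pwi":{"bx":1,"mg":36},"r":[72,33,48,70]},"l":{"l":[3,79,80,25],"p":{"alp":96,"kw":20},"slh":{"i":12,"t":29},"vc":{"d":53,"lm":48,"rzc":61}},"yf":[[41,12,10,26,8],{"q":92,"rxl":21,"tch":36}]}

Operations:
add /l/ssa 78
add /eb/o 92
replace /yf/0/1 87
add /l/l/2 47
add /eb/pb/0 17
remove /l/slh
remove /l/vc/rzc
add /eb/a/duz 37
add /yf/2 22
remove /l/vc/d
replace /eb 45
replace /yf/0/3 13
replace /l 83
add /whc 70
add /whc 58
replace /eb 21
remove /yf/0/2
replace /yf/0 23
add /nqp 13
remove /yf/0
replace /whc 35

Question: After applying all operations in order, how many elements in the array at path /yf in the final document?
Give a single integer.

After op 1 (add /l/ssa 78): {"eb":{"a":{"b":84,"c":63,"qr":92,"vx":63},"pb":[46,19],"pwi":{"bx":1,"mg":36},"r":[72,33,48,70]},"l":{"l":[3,79,80,25],"p":{"alp":96,"kw":20},"slh":{"i":12,"t":29},"ssa":78,"vc":{"d":53,"lm":48,"rzc":61}},"yf":[[41,12,10,26,8],{"q":92,"rxl":21,"tch":36}]}
After op 2 (add /eb/o 92): {"eb":{"a":{"b":84,"c":63,"qr":92,"vx":63},"o":92,"pb":[46,19],"pwi":{"bx":1,"mg":36},"r":[72,33,48,70]},"l":{"l":[3,79,80,25],"p":{"alp":96,"kw":20},"slh":{"i":12,"t":29},"ssa":78,"vc":{"d":53,"lm":48,"rzc":61}},"yf":[[41,12,10,26,8],{"q":92,"rxl":21,"tch":36}]}
After op 3 (replace /yf/0/1 87): {"eb":{"a":{"b":84,"c":63,"qr":92,"vx":63},"o":92,"pb":[46,19],"pwi":{"bx":1,"mg":36},"r":[72,33,48,70]},"l":{"l":[3,79,80,25],"p":{"alp":96,"kw":20},"slh":{"i":12,"t":29},"ssa":78,"vc":{"d":53,"lm":48,"rzc":61}},"yf":[[41,87,10,26,8],{"q":92,"rxl":21,"tch":36}]}
After op 4 (add /l/l/2 47): {"eb":{"a":{"b":84,"c":63,"qr":92,"vx":63},"o":92,"pb":[46,19],"pwi":{"bx":1,"mg":36},"r":[72,33,48,70]},"l":{"l":[3,79,47,80,25],"p":{"alp":96,"kw":20},"slh":{"i":12,"t":29},"ssa":78,"vc":{"d":53,"lm":48,"rzc":61}},"yf":[[41,87,10,26,8],{"q":92,"rxl":21,"tch":36}]}
After op 5 (add /eb/pb/0 17): {"eb":{"a":{"b":84,"c":63,"qr":92,"vx":63},"o":92,"pb":[17,46,19],"pwi":{"bx":1,"mg":36},"r":[72,33,48,70]},"l":{"l":[3,79,47,80,25],"p":{"alp":96,"kw":20},"slh":{"i":12,"t":29},"ssa":78,"vc":{"d":53,"lm":48,"rzc":61}},"yf":[[41,87,10,26,8],{"q":92,"rxl":21,"tch":36}]}
After op 6 (remove /l/slh): {"eb":{"a":{"b":84,"c":63,"qr":92,"vx":63},"o":92,"pb":[17,46,19],"pwi":{"bx":1,"mg":36},"r":[72,33,48,70]},"l":{"l":[3,79,47,80,25],"p":{"alp":96,"kw":20},"ssa":78,"vc":{"d":53,"lm":48,"rzc":61}},"yf":[[41,87,10,26,8],{"q":92,"rxl":21,"tch":36}]}
After op 7 (remove /l/vc/rzc): {"eb":{"a":{"b":84,"c":63,"qr":92,"vx":63},"o":92,"pb":[17,46,19],"pwi":{"bx":1,"mg":36},"r":[72,33,48,70]},"l":{"l":[3,79,47,80,25],"p":{"alp":96,"kw":20},"ssa":78,"vc":{"d":53,"lm":48}},"yf":[[41,87,10,26,8],{"q":92,"rxl":21,"tch":36}]}
After op 8 (add /eb/a/duz 37): {"eb":{"a":{"b":84,"c":63,"duz":37,"qr":92,"vx":63},"o":92,"pb":[17,46,19],"pwi":{"bx":1,"mg":36},"r":[72,33,48,70]},"l":{"l":[3,79,47,80,25],"p":{"alp":96,"kw":20},"ssa":78,"vc":{"d":53,"lm":48}},"yf":[[41,87,10,26,8],{"q":92,"rxl":21,"tch":36}]}
After op 9 (add /yf/2 22): {"eb":{"a":{"b":84,"c":63,"duz":37,"qr":92,"vx":63},"o":92,"pb":[17,46,19],"pwi":{"bx":1,"mg":36},"r":[72,33,48,70]},"l":{"l":[3,79,47,80,25],"p":{"alp":96,"kw":20},"ssa":78,"vc":{"d":53,"lm":48}},"yf":[[41,87,10,26,8],{"q":92,"rxl":21,"tch":36},22]}
After op 10 (remove /l/vc/d): {"eb":{"a":{"b":84,"c":63,"duz":37,"qr":92,"vx":63},"o":92,"pb":[17,46,19],"pwi":{"bx":1,"mg":36},"r":[72,33,48,70]},"l":{"l":[3,79,47,80,25],"p":{"alp":96,"kw":20},"ssa":78,"vc":{"lm":48}},"yf":[[41,87,10,26,8],{"q":92,"rxl":21,"tch":36},22]}
After op 11 (replace /eb 45): {"eb":45,"l":{"l":[3,79,47,80,25],"p":{"alp":96,"kw":20},"ssa":78,"vc":{"lm":48}},"yf":[[41,87,10,26,8],{"q":92,"rxl":21,"tch":36},22]}
After op 12 (replace /yf/0/3 13): {"eb":45,"l":{"l":[3,79,47,80,25],"p":{"alp":96,"kw":20},"ssa":78,"vc":{"lm":48}},"yf":[[41,87,10,13,8],{"q":92,"rxl":21,"tch":36},22]}
After op 13 (replace /l 83): {"eb":45,"l":83,"yf":[[41,87,10,13,8],{"q":92,"rxl":21,"tch":36},22]}
After op 14 (add /whc 70): {"eb":45,"l":83,"whc":70,"yf":[[41,87,10,13,8],{"q":92,"rxl":21,"tch":36},22]}
After op 15 (add /whc 58): {"eb":45,"l":83,"whc":58,"yf":[[41,87,10,13,8],{"q":92,"rxl":21,"tch":36},22]}
After op 16 (replace /eb 21): {"eb":21,"l":83,"whc":58,"yf":[[41,87,10,13,8],{"q":92,"rxl":21,"tch":36},22]}
After op 17 (remove /yf/0/2): {"eb":21,"l":83,"whc":58,"yf":[[41,87,13,8],{"q":92,"rxl":21,"tch":36},22]}
After op 18 (replace /yf/0 23): {"eb":21,"l":83,"whc":58,"yf":[23,{"q":92,"rxl":21,"tch":36},22]}
After op 19 (add /nqp 13): {"eb":21,"l":83,"nqp":13,"whc":58,"yf":[23,{"q":92,"rxl":21,"tch":36},22]}
After op 20 (remove /yf/0): {"eb":21,"l":83,"nqp":13,"whc":58,"yf":[{"q":92,"rxl":21,"tch":36},22]}
After op 21 (replace /whc 35): {"eb":21,"l":83,"nqp":13,"whc":35,"yf":[{"q":92,"rxl":21,"tch":36},22]}
Size at path /yf: 2

Answer: 2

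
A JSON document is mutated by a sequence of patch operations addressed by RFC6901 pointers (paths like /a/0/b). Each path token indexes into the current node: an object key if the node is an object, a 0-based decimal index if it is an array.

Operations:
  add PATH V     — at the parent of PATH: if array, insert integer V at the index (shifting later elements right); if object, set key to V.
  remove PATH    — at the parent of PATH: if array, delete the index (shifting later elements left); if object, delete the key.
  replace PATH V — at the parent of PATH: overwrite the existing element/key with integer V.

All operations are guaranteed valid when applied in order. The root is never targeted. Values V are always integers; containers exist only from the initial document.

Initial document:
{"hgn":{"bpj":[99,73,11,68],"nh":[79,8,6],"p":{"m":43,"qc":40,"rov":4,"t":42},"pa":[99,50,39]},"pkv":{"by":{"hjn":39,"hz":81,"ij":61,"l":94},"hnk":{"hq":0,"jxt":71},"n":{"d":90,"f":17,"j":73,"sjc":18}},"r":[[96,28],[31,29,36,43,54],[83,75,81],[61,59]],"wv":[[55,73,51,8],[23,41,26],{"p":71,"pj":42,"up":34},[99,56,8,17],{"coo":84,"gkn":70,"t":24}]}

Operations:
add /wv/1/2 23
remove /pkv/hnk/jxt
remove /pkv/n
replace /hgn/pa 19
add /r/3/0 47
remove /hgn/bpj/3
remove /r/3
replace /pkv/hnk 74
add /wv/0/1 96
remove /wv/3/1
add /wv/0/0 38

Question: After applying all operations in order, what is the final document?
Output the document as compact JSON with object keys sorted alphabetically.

After op 1 (add /wv/1/2 23): {"hgn":{"bpj":[99,73,11,68],"nh":[79,8,6],"p":{"m":43,"qc":40,"rov":4,"t":42},"pa":[99,50,39]},"pkv":{"by":{"hjn":39,"hz":81,"ij":61,"l":94},"hnk":{"hq":0,"jxt":71},"n":{"d":90,"f":17,"j":73,"sjc":18}},"r":[[96,28],[31,29,36,43,54],[83,75,81],[61,59]],"wv":[[55,73,51,8],[23,41,23,26],{"p":71,"pj":42,"up":34},[99,56,8,17],{"coo":84,"gkn":70,"t":24}]}
After op 2 (remove /pkv/hnk/jxt): {"hgn":{"bpj":[99,73,11,68],"nh":[79,8,6],"p":{"m":43,"qc":40,"rov":4,"t":42},"pa":[99,50,39]},"pkv":{"by":{"hjn":39,"hz":81,"ij":61,"l":94},"hnk":{"hq":0},"n":{"d":90,"f":17,"j":73,"sjc":18}},"r":[[96,28],[31,29,36,43,54],[83,75,81],[61,59]],"wv":[[55,73,51,8],[23,41,23,26],{"p":71,"pj":42,"up":34},[99,56,8,17],{"coo":84,"gkn":70,"t":24}]}
After op 3 (remove /pkv/n): {"hgn":{"bpj":[99,73,11,68],"nh":[79,8,6],"p":{"m":43,"qc":40,"rov":4,"t":42},"pa":[99,50,39]},"pkv":{"by":{"hjn":39,"hz":81,"ij":61,"l":94},"hnk":{"hq":0}},"r":[[96,28],[31,29,36,43,54],[83,75,81],[61,59]],"wv":[[55,73,51,8],[23,41,23,26],{"p":71,"pj":42,"up":34},[99,56,8,17],{"coo":84,"gkn":70,"t":24}]}
After op 4 (replace /hgn/pa 19): {"hgn":{"bpj":[99,73,11,68],"nh":[79,8,6],"p":{"m":43,"qc":40,"rov":4,"t":42},"pa":19},"pkv":{"by":{"hjn":39,"hz":81,"ij":61,"l":94},"hnk":{"hq":0}},"r":[[96,28],[31,29,36,43,54],[83,75,81],[61,59]],"wv":[[55,73,51,8],[23,41,23,26],{"p":71,"pj":42,"up":34},[99,56,8,17],{"coo":84,"gkn":70,"t":24}]}
After op 5 (add /r/3/0 47): {"hgn":{"bpj":[99,73,11,68],"nh":[79,8,6],"p":{"m":43,"qc":40,"rov":4,"t":42},"pa":19},"pkv":{"by":{"hjn":39,"hz":81,"ij":61,"l":94},"hnk":{"hq":0}},"r":[[96,28],[31,29,36,43,54],[83,75,81],[47,61,59]],"wv":[[55,73,51,8],[23,41,23,26],{"p":71,"pj":42,"up":34},[99,56,8,17],{"coo":84,"gkn":70,"t":24}]}
After op 6 (remove /hgn/bpj/3): {"hgn":{"bpj":[99,73,11],"nh":[79,8,6],"p":{"m":43,"qc":40,"rov":4,"t":42},"pa":19},"pkv":{"by":{"hjn":39,"hz":81,"ij":61,"l":94},"hnk":{"hq":0}},"r":[[96,28],[31,29,36,43,54],[83,75,81],[47,61,59]],"wv":[[55,73,51,8],[23,41,23,26],{"p":71,"pj":42,"up":34},[99,56,8,17],{"coo":84,"gkn":70,"t":24}]}
After op 7 (remove /r/3): {"hgn":{"bpj":[99,73,11],"nh":[79,8,6],"p":{"m":43,"qc":40,"rov":4,"t":42},"pa":19},"pkv":{"by":{"hjn":39,"hz":81,"ij":61,"l":94},"hnk":{"hq":0}},"r":[[96,28],[31,29,36,43,54],[83,75,81]],"wv":[[55,73,51,8],[23,41,23,26],{"p":71,"pj":42,"up":34},[99,56,8,17],{"coo":84,"gkn":70,"t":24}]}
After op 8 (replace /pkv/hnk 74): {"hgn":{"bpj":[99,73,11],"nh":[79,8,6],"p":{"m":43,"qc":40,"rov":4,"t":42},"pa":19},"pkv":{"by":{"hjn":39,"hz":81,"ij":61,"l":94},"hnk":74},"r":[[96,28],[31,29,36,43,54],[83,75,81]],"wv":[[55,73,51,8],[23,41,23,26],{"p":71,"pj":42,"up":34},[99,56,8,17],{"coo":84,"gkn":70,"t":24}]}
After op 9 (add /wv/0/1 96): {"hgn":{"bpj":[99,73,11],"nh":[79,8,6],"p":{"m":43,"qc":40,"rov":4,"t":42},"pa":19},"pkv":{"by":{"hjn":39,"hz":81,"ij":61,"l":94},"hnk":74},"r":[[96,28],[31,29,36,43,54],[83,75,81]],"wv":[[55,96,73,51,8],[23,41,23,26],{"p":71,"pj":42,"up":34},[99,56,8,17],{"coo":84,"gkn":70,"t":24}]}
After op 10 (remove /wv/3/1): {"hgn":{"bpj":[99,73,11],"nh":[79,8,6],"p":{"m":43,"qc":40,"rov":4,"t":42},"pa":19},"pkv":{"by":{"hjn":39,"hz":81,"ij":61,"l":94},"hnk":74},"r":[[96,28],[31,29,36,43,54],[83,75,81]],"wv":[[55,96,73,51,8],[23,41,23,26],{"p":71,"pj":42,"up":34},[99,8,17],{"coo":84,"gkn":70,"t":24}]}
After op 11 (add /wv/0/0 38): {"hgn":{"bpj":[99,73,11],"nh":[79,8,6],"p":{"m":43,"qc":40,"rov":4,"t":42},"pa":19},"pkv":{"by":{"hjn":39,"hz":81,"ij":61,"l":94},"hnk":74},"r":[[96,28],[31,29,36,43,54],[83,75,81]],"wv":[[38,55,96,73,51,8],[23,41,23,26],{"p":71,"pj":42,"up":34},[99,8,17],{"coo":84,"gkn":70,"t":24}]}

Answer: {"hgn":{"bpj":[99,73,11],"nh":[79,8,6],"p":{"m":43,"qc":40,"rov":4,"t":42},"pa":19},"pkv":{"by":{"hjn":39,"hz":81,"ij":61,"l":94},"hnk":74},"r":[[96,28],[31,29,36,43,54],[83,75,81]],"wv":[[38,55,96,73,51,8],[23,41,23,26],{"p":71,"pj":42,"up":34},[99,8,17],{"coo":84,"gkn":70,"t":24}]}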